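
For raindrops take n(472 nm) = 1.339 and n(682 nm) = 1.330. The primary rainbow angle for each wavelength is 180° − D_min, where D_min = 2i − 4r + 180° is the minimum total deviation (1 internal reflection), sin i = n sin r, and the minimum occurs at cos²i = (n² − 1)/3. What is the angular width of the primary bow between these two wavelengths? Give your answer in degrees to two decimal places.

1.30°

At 472 nm (n = 1.339): cos²i = 0.26431 → i = 59.062°, r = 39.834°, D_min = 138.786°, rainbow angle = 41.214°.
At 682 nm (n = 1.330): cos²i = 0.25630 → i = 59.585°, r = 40.422°, D_min = 137.484°, rainbow angle = 42.516°.
Angular width = |41.214° − 42.516°| = 1.303°.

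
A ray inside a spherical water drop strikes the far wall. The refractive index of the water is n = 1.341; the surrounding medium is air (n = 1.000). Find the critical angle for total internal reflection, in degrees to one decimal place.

48.2°

sin θ_c = n_air / n = 1.000 / 1.341 = 0.7457.
θ_c = arcsin(0.7457) = 48.22°.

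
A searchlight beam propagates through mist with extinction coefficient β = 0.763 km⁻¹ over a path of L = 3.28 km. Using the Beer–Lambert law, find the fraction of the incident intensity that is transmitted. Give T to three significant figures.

0.0819

τ = β·L = 0.763 × 3.28 = 2.5026.
T = exp(−2.5026) = 0.0819.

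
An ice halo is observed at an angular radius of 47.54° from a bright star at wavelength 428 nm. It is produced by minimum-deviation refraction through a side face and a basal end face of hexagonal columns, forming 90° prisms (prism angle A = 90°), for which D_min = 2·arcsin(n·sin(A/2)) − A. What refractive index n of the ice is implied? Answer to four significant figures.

1.318

Rearranging: n = sin((D_min + A)/2) / sin(A/2).
(D_min + A)/2 = (47.54° + 90°)/2 = 68.770°.
n = sin 68.770° / sin 45° = 0.9321 / 0.7071 = 1.3182.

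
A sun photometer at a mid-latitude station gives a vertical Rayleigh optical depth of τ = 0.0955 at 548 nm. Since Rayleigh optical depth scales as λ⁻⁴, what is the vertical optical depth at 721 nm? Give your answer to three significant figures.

0.0319

τ(721 nm) = τ(548 nm) × (548/721)⁴ = 0.0955 × (0.7601)⁴ = 0.0955 × 0.3337 = 0.0319.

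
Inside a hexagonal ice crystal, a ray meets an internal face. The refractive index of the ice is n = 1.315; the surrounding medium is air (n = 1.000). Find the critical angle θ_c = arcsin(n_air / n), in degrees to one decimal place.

49.5°

sin θ_c = n_air / n = 1.000 / 1.315 = 0.7605.
θ_c = arcsin(0.7605) = 49.50°.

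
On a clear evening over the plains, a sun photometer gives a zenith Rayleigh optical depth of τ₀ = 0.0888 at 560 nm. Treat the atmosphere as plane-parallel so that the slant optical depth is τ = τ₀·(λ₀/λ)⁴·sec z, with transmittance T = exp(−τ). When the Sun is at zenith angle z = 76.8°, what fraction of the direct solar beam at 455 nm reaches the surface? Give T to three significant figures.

0.410

sec 76.8° = 4.3792.
τ = 0.0888 × (560/455)⁴ × 4.3792 = 0.0888 × 2.2946 × 4.3792 = 0.8923.
T = exp(−0.8923) = 0.4097.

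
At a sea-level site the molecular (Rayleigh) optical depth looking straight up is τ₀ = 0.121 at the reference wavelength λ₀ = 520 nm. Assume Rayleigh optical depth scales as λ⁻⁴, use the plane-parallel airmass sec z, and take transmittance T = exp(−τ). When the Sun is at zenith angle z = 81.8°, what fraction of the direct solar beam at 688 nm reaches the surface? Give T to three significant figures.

sec 81.8° = 7.0112.
τ = 0.121 × (520/688)⁴ × 7.0112 = 0.121 × 0.3263 × 7.0112 = 0.2768.
T = exp(−0.2768) = 0.7582.

0.758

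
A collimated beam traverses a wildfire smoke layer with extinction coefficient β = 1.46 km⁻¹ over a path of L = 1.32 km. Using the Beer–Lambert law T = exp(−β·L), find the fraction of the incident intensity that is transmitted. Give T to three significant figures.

τ = β·L = 1.46 × 1.32 = 1.9272.
T = exp(−1.9272) = 0.1456.

0.146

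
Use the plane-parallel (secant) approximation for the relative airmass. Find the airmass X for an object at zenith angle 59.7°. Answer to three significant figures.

X = sec z = 1/cos 59.7° = 1/0.5045 = 1.9821.

1.98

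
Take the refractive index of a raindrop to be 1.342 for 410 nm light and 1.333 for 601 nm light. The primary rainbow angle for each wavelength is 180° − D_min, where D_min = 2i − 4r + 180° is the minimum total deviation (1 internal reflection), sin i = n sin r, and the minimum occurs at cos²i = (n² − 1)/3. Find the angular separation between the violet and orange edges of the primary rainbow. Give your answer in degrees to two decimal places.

1.29°

At 410 nm (n = 1.342): cos²i = 0.26699 → i = 58.888°, r = 39.641°, D_min = 139.213°, rainbow angle = 40.787°.
At 601 nm (n = 1.333): cos²i = 0.25896 → i = 59.410°, r = 40.225°, D_min = 137.922°, rainbow angle = 42.078°.
Angular width = |40.787° − 42.078°| = 1.291°.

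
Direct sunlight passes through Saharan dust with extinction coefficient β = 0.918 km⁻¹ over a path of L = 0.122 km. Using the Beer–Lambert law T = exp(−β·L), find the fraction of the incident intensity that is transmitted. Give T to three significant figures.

0.894

τ = β·L = 0.918 × 0.122 = 0.1120.
T = exp(−0.1120) = 0.8940.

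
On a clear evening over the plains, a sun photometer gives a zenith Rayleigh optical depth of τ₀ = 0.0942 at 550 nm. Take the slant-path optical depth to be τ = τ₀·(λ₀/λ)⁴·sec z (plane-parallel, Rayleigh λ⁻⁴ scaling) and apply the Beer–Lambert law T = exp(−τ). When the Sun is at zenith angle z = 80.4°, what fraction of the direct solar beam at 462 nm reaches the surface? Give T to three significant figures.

0.322

sec 80.4° = 5.9963.
τ = 0.0942 × (550/462)⁴ × 5.9963 = 0.0942 × 2.0086 × 5.9963 = 1.1345.
T = exp(−1.1345) = 0.3216.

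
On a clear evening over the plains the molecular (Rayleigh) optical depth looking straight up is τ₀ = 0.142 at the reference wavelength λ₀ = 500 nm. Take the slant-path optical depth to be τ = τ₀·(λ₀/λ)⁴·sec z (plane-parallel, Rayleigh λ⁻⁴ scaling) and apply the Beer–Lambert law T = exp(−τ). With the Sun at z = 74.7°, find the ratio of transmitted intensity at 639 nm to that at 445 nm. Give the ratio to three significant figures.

Airmass: sec 74.7° = 3.7897.
τ(639 nm) = 0.142 × (500/639)⁴ × 3.7897 = 0.142 × 0.3749 × 3.7897 = 0.2017.
τ(445 nm) = 0.142 × (500/445)⁴ × 3.7897 = 0.142 × 1.5938 × 3.7897 = 0.8577.
T(639)/T(445) = exp(τ_B − τ_A) = exp(0.6560) = 1.9270.

1.93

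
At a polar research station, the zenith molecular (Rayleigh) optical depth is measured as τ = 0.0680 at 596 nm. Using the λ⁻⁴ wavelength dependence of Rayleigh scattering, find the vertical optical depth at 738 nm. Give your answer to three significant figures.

0.0289

τ(738 nm) = τ(596 nm) × (596/738)⁴ = 0.0680 × (0.8076)⁴ = 0.0680 × 0.4254 = 0.0289.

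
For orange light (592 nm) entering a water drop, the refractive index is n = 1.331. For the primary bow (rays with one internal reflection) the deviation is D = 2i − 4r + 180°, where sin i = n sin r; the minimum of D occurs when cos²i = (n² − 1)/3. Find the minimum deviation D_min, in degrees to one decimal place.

cos²i = (1.77156 − 1)/3 = 0.25719; i = arccos(0.50714) = 59.527°.
sin r = sin 59.527°/1.331 = 0.64753; r = 40.356°.
D_min = 2·59.527° − 4·40.356° + 180° = 137.630°.

137.6°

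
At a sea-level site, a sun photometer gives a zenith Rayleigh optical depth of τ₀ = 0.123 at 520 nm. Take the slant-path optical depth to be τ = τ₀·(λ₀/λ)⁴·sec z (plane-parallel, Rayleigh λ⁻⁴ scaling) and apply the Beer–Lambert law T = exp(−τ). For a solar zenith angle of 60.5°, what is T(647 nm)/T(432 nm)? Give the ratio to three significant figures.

Airmass: sec 60.5° = 2.0308.
τ(647 nm) = 0.123 × (520/647)⁴ × 2.0308 = 0.123 × 0.4172 × 2.0308 = 0.1042.
τ(432 nm) = 0.123 × (520/432)⁴ × 2.0308 = 0.123 × 2.0993 × 2.0308 = 0.5244.
T(647)/T(432) = exp(τ_B − τ_A) = exp(0.4202) = 1.5222.

1.52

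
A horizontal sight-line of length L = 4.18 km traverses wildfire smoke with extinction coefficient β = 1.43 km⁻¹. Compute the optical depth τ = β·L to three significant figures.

5.98

τ = β·L = 1.43 × 4.18 = 5.9774.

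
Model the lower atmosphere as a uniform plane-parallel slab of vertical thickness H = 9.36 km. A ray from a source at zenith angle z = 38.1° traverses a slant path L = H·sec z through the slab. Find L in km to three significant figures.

sec z = 1/cos 38.1° = 1.2708.
L = 9.36 × 1.2708 = 11.894 km.

11.9 km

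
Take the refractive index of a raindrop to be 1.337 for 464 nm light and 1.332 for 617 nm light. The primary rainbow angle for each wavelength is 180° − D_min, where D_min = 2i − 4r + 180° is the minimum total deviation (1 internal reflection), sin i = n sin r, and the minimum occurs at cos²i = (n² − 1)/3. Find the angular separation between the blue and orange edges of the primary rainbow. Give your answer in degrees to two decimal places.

At 464 nm (n = 1.337): cos²i = 0.26252 → i = 59.178°, r = 39.964°, D_min = 138.500°, rainbow angle = 41.500°.
At 617 nm (n = 1.332): cos²i = 0.25807 → i = 59.469°, r = 40.290°, D_min = 137.776°, rainbow angle = 42.224°.
Angular width = |41.500° − 42.224°| = 0.724°.

0.72°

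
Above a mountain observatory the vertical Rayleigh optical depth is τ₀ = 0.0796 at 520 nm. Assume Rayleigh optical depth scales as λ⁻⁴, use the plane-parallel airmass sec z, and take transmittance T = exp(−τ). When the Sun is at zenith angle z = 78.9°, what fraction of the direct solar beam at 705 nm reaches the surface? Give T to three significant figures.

sec 78.9° = 5.1942.
τ = 0.0796 × (520/705)⁴ × 5.1942 = 0.0796 × 0.2960 × 5.1942 = 0.1224.
T = exp(−0.1224) = 0.8848.

0.885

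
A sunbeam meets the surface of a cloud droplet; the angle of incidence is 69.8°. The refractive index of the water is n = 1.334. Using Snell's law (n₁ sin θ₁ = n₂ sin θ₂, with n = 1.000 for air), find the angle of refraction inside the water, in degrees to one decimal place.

44.7°

Snell: sin θ_r = sin θ_i / n = sin 69.8° / 1.334 = 0.9385 / 1.334 = 0.7035.
θ_r = arcsin(0.7035) = 44.71°.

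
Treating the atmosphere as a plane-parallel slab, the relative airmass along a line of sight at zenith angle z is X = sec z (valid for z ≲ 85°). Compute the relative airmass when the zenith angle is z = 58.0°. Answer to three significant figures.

1.89

X = sec z = 1/cos 58.0° = 1/0.5299 = 1.8871.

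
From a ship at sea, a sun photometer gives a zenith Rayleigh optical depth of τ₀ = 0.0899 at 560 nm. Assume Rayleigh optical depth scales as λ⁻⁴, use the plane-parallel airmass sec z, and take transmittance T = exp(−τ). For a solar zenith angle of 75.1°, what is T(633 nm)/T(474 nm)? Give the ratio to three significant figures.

1.60

Airmass: sec 75.1° = 3.8890.
τ(633 nm) = 0.0899 × (560/633)⁴ × 3.8890 = 0.0899 × 0.6125 × 3.8890 = 0.2142.
τ(474 nm) = 0.0899 × (560/474)⁴ × 3.8890 = 0.0899 × 1.9482 × 3.8890 = 0.6811.
T(633)/T(474) = exp(τ_B − τ_A) = exp(0.4670) = 1.5952.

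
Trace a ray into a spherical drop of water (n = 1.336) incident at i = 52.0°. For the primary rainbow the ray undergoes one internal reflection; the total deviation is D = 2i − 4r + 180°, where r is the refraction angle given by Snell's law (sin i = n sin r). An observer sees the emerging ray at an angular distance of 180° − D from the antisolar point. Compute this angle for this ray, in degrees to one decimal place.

40.6°

sin r = sin 52.0° / 1.336 = 0.7880/1.336 = 0.5898; r = 36.14°.
D = 2·52.0° − 4·36.14° + 180° = 104.00° − 144.58° + 180° = 139.42°.
Angle from antisolar point = 180° − D = 40.58°.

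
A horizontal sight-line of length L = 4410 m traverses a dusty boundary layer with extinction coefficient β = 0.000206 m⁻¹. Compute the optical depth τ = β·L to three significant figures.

τ = β·L = 0.000206 × 4410 = 0.9085.

0.908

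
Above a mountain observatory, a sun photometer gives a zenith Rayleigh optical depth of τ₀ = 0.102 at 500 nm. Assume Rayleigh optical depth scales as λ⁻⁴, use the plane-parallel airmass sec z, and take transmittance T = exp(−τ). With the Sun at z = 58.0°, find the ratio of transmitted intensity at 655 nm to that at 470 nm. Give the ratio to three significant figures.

Airmass: sec 58.0° = 1.8871.
τ(655 nm) = 0.102 × (500/655)⁴ × 1.8871 = 0.102 × 0.3396 × 1.8871 = 0.0654.
τ(470 nm) = 0.102 × (500/470)⁴ × 1.8871 = 0.102 × 1.2808 × 1.8871 = 0.2465.
T(655)/T(470) = exp(τ_B − τ_A) = exp(0.1812) = 1.1986.

1.20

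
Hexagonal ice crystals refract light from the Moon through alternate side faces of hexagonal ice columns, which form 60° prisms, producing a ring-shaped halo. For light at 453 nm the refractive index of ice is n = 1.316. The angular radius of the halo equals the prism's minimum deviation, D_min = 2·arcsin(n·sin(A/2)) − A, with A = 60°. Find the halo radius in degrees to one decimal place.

22.3°

n·sin(A/2) = 1.316 × sin 30° = 1.316 × 0.5000 = 0.6580.
D_min = 2·arcsin(0.6580) − 60° = 2 × 41.148° − 60° = 22.295°.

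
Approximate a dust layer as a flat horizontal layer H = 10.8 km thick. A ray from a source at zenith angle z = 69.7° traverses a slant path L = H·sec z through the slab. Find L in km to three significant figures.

31.1 km

sec z = 1/cos 69.7° = 2.8824.
L = 10.8 × 2.8824 = 31.130 km.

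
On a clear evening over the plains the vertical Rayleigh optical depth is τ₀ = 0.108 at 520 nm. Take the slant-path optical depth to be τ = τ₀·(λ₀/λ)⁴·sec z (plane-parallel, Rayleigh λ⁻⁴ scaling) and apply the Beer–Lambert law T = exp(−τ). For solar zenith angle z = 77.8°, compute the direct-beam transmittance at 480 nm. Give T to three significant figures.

sec 77.8° = 4.7321.
τ = 0.108 × (520/480)⁴ × 4.7321 = 0.108 × 1.3774 × 4.7321 = 0.7039.
T = exp(−0.7039) = 0.4946.

0.495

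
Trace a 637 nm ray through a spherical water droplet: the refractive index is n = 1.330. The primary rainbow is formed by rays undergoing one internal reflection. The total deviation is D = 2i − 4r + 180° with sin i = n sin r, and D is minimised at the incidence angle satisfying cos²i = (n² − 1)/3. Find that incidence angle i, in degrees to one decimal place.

cos²i = (1.330² − 1)/3 = (1.76890 − 1)/3 = 0.25630.
cos i = 0.50626, so i = 59.585°.

59.6°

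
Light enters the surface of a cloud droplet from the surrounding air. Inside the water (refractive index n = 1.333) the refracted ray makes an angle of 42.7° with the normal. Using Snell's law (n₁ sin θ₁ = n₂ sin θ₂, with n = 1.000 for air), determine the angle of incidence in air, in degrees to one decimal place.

Snell: sin θ_i = n · sin θ_r = 1.333 × sin 42.7° = 1.333 × 0.6782 = 0.9040.
θ_i = arcsin(0.9040) = 64.69°.

64.7°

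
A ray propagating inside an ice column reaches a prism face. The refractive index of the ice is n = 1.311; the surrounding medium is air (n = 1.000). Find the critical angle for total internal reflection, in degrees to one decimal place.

sin θ_c = n_air / n = 1.000 / 1.311 = 0.7628.
θ_c = arcsin(0.7628) = 49.71°.

49.7°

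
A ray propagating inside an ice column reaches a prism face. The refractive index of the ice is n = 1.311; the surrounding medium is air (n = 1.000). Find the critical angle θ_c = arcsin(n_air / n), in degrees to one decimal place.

49.7°

sin θ_c = n_air / n = 1.000 / 1.311 = 0.7628.
θ_c = arcsin(0.7628) = 49.71°.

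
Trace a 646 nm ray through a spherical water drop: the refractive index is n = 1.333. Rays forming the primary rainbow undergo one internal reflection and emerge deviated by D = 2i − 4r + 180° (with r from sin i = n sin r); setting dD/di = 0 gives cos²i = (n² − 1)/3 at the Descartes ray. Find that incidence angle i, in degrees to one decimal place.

cos²i = (1.333² − 1)/3 = (1.77689 − 1)/3 = 0.25896.
cos i = 0.50888, so i = 59.410°.

59.4°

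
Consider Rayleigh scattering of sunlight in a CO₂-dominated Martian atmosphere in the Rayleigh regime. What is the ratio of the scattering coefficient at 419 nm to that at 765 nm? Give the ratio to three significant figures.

11.1

Rayleigh scattering ∝ λ⁻⁴, so the ratio of coefficients is the inverse fourth power of the wavelength ratio.
σ(419)/σ(765) = (765/419)⁴ = (1.8258)⁴ = 11.11.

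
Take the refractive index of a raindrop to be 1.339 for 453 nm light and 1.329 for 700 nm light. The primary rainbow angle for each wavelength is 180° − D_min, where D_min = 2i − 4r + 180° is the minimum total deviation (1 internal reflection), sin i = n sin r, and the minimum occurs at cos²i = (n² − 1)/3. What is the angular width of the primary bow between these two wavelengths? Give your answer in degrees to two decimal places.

1.45°

At 453 nm (n = 1.339): cos²i = 0.26431 → i = 59.062°, r = 39.834°, D_min = 138.786°, rainbow angle = 41.214°.
At 700 nm (n = 1.329): cos²i = 0.25541 → i = 59.643°, r = 40.487°, D_min = 137.337°, rainbow angle = 42.663°.
Angular width = |41.214° − 42.663°| = 1.450°.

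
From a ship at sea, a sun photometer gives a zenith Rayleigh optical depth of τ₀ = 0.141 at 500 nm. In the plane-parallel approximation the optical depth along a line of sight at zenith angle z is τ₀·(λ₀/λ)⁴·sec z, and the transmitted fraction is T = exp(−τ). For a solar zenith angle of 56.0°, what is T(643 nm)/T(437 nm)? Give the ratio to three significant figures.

Airmass: sec 56.0° = 1.7883.
τ(643 nm) = 0.141 × (500/643)⁴ × 1.7883 = 0.141 × 0.3656 × 1.7883 = 0.0922.
τ(437 nm) = 0.141 × (500/437)⁴ × 1.7883 = 0.141 × 1.7138 × 1.7883 = 0.4321.
T(643)/T(437) = exp(τ_B − τ_A) = exp(0.3399) = 1.4049.

1.40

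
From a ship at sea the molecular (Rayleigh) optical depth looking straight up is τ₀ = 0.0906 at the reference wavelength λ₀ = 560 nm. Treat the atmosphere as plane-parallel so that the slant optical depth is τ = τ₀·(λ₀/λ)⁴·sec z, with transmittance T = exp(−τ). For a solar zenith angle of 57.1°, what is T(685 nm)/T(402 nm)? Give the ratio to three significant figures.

1.74

Airmass: sec 57.1° = 1.8410.
τ(685 nm) = 0.0906 × (560/685)⁴ × 1.8410 = 0.0906 × 0.4467 × 1.8410 = 0.0745.
τ(402 nm) = 0.0906 × (560/402)⁴ × 1.8410 = 0.0906 × 3.7657 × 1.8410 = 0.6281.
T(685)/T(402) = exp(τ_B − τ_A) = exp(0.5536) = 1.7395.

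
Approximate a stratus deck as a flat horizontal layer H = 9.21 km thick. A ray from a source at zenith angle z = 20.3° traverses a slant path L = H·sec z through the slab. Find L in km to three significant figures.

9.82 km

sec z = 1/cos 20.3° = 1.0662.
L = 9.21 × 1.0662 = 9.820 km.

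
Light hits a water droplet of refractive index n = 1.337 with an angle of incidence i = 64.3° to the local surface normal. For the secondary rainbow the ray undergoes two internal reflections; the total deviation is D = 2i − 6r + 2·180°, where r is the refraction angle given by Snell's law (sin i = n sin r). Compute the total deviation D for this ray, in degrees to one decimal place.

sin r = sin 64.3° / 1.337 = 0.9011/1.337 = 0.6740; r = 42.37°.
D = 2·64.3° − 6·42.37° + 2·180° = 128.60° − 254.24° + 360° = 234.36°.

234.4°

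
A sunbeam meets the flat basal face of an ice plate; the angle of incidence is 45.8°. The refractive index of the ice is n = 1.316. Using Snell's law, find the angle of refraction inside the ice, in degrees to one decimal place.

33.0°

Snell: sin θ_r = sin θ_i / n = sin 45.8° / 1.316 = 0.7169 / 1.316 = 0.5448.
θ_r = arcsin(0.5448) = 33.01°.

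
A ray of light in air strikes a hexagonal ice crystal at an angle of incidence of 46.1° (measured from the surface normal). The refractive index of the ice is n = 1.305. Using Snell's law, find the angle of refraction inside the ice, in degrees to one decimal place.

Snell: sin θ_r = sin θ_i / n = sin 46.1° / 1.305 = 0.7206 / 1.305 = 0.5521.
θ_r = arcsin(0.5521) = 33.51°.

33.5°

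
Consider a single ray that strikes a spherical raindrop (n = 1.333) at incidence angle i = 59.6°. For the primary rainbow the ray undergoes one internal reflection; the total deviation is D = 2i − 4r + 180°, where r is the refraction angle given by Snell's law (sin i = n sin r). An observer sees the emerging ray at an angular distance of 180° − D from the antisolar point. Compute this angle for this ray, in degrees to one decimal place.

42.1°

sin r = sin 59.6° / 1.333 = 0.8625/1.333 = 0.6470; r = 40.32°.
D = 2·59.6° − 4·40.32° + 180° = 119.20° − 161.28° + 180° = 137.92°.
Angle from antisolar point = 180° − D = 42.08°.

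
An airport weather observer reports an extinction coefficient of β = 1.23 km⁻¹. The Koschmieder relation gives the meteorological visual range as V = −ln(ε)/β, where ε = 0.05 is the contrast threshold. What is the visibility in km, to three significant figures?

2.44 km

V = −ln(0.05) / 1.23 = 2.996 / 1.23 = 2.4356 km.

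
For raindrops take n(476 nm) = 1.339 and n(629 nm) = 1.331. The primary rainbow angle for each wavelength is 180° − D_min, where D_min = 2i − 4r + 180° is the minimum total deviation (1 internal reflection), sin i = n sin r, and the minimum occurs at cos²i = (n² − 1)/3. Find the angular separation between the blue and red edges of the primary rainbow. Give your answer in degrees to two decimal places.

1.16°

At 476 nm (n = 1.339): cos²i = 0.26431 → i = 59.062°, r = 39.834°, D_min = 138.786°, rainbow angle = 41.214°.
At 629 nm (n = 1.331): cos²i = 0.25719 → i = 59.527°, r = 40.356°, D_min = 137.630°, rainbow angle = 42.370°.
Angular width = |41.214° − 42.370°| = 1.156°.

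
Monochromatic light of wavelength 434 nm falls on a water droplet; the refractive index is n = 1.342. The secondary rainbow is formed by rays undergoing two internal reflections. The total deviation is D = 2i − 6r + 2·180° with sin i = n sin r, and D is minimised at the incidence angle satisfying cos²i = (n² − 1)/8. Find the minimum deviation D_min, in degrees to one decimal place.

233.2°

cos²i = (1.80096 − 1)/8 = 0.10012; i = arccos(0.31642) = 71.554°.
sin r = sin 71.554°/1.342 = 0.70687; r = 44.981°.
D_min = 2·71.554° − 6·44.981° + 360° = 233.222°.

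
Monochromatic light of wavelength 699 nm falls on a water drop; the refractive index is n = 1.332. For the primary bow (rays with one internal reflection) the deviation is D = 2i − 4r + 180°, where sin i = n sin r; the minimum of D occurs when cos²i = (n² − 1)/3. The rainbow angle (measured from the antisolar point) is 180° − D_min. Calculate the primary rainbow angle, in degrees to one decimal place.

42.2°

cos²i = (1.77422 − 1)/3 = 0.25807; i = arccos(0.50801) = 59.469°.
sin r = sin 59.469°/1.332 = 0.64666; r = 40.290°.
D_min = 2·59.469° − 4·40.290° + 180° = 137.776°.
Rainbow angle = 180° − D_min = 42.224°.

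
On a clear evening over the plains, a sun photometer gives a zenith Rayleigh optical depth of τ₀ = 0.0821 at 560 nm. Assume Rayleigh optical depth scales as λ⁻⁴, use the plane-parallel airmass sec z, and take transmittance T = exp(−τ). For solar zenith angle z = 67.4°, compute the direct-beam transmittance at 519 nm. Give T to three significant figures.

0.749

sec 67.4° = 2.6022.
τ = 0.0821 × (560/519)⁴ × 2.6022 = 0.0821 × 1.3554 × 2.6022 = 0.2896.
T = exp(−0.2896) = 0.7486.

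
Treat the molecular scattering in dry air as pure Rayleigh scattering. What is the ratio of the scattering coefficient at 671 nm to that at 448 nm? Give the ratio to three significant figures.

0.199

Rayleigh scattering ∝ λ⁻⁴, so the ratio of coefficients is the inverse fourth power of the wavelength ratio.
σ(671)/σ(448) = (448/671)⁴ = (0.6677)⁴ = 0.1987.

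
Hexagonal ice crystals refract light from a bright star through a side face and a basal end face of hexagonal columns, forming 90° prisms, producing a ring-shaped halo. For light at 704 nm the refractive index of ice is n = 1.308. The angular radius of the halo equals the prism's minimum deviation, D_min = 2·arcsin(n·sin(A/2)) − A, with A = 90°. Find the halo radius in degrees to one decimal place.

45.3°

n·sin(A/2) = 1.308 × sin 45° = 1.308 × 0.7071 = 0.9249.
D_min = 2·arcsin(0.9249) − 90° = 2 × 67.653° − 90° = 45.305°.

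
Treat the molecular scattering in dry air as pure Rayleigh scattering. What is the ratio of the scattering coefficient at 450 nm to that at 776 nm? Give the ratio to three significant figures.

Rayleigh scattering ∝ λ⁻⁴, so the ratio of coefficients is the inverse fourth power of the wavelength ratio.
σ(450)/σ(776) = (776/450)⁴ = (1.7244)⁴ = 8.843.

8.84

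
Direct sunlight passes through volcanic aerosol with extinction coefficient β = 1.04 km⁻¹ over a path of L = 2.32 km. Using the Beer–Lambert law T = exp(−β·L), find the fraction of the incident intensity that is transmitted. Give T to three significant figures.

0.0896

τ = β·L = 1.04 × 2.32 = 2.4128.
T = exp(−2.4128) = 0.0896.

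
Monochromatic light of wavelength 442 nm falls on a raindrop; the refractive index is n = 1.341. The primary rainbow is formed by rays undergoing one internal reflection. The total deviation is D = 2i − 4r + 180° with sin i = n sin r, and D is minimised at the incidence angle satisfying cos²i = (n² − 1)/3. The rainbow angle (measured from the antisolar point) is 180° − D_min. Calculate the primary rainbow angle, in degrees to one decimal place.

cos²i = (1.79828 − 1)/3 = 0.26609; i = arccos(0.51584) = 58.946°.
sin r = sin 58.946°/1.341 = 0.63884; r = 39.705°.
D_min = 2·58.946° − 4·39.705° + 180° = 139.071°.
Rainbow angle = 180° − D_min = 40.929°.

40.9°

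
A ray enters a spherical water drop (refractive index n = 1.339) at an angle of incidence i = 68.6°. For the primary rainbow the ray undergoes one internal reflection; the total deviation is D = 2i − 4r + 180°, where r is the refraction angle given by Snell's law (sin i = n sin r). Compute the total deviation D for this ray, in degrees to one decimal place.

141.0°

sin r = sin 68.6° / 1.339 = 0.9311/1.339 = 0.6953; r = 44.05°.
D = 2·68.6° − 4·44.05° + 180° = 137.20° − 176.22° + 180° = 140.98°.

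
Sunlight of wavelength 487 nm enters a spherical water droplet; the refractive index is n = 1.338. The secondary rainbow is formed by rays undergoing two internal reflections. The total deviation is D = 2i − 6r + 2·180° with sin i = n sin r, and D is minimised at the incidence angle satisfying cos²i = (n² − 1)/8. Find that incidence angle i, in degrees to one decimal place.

71.7°

cos²i = (1.338² − 1)/8 = (1.79024 − 1)/8 = 0.09878.
cos i = 0.31429, so i = 71.682°.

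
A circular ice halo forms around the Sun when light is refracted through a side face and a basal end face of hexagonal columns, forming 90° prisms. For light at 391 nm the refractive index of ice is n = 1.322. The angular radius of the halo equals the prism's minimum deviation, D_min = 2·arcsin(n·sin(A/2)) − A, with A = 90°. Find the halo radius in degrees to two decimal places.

48.39°

n·sin(A/2) = 1.322 × sin 45° = 1.322 × 0.7071 = 0.9348.
D_min = 2·arcsin(0.9348) − 90° = 2 × 69.195° − 90° = 48.390°.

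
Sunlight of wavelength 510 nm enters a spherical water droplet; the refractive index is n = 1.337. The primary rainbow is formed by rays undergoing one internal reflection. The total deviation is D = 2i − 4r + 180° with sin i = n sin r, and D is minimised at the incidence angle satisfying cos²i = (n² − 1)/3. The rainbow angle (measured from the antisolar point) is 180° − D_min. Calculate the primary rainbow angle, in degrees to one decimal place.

41.5°

cos²i = (1.78757 − 1)/3 = 0.26252; i = arccos(0.51237) = 59.178°.
sin r = sin 59.178°/1.337 = 0.64231; r = 39.964°.
D_min = 2·59.178° − 4·39.964° + 180° = 138.500°.
Rainbow angle = 180° − D_min = 41.500°.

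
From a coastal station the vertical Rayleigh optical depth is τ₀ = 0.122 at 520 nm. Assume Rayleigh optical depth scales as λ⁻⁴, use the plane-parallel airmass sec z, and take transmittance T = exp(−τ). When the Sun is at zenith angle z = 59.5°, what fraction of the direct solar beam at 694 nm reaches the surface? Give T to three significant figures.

0.927

sec 59.5° = 1.9703.
τ = 0.122 × (520/694)⁴ × 1.9703 = 0.122 × 0.3152 × 1.9703 = 0.0758.
T = exp(−0.0758) = 0.9270.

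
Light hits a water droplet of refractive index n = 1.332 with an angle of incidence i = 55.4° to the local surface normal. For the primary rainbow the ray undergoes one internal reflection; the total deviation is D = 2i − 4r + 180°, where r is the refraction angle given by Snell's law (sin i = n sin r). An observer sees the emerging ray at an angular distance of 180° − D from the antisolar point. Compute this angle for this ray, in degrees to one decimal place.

41.9°

sin r = sin 55.4° / 1.332 = 0.8231/1.332 = 0.6180; r = 38.17°.
D = 2·55.4° − 4·38.17° + 180° = 110.80° − 152.67° + 180° = 138.13°.
Angle from antisolar point = 180° − D = 41.87°.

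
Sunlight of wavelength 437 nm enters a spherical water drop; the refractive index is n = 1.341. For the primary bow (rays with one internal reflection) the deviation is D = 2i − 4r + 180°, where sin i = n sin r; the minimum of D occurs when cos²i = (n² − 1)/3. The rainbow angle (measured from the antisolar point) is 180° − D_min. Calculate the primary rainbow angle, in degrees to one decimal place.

40.9°

cos²i = (1.79828 − 1)/3 = 0.26609; i = arccos(0.51584) = 58.946°.
sin r = sin 58.946°/1.341 = 0.63884; r = 39.705°.
D_min = 2·58.946° − 4·39.705° + 180° = 139.071°.
Rainbow angle = 180° − D_min = 40.929°.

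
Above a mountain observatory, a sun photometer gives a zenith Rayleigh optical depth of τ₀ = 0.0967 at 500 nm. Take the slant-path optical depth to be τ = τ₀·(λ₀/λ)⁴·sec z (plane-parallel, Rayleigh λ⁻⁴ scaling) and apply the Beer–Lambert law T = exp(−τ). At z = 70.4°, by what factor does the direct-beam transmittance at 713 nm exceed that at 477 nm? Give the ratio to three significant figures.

Airmass: sec 70.4° = 2.9811.
τ(713 nm) = 0.0967 × (500/713)⁴ × 2.9811 = 0.0967 × 0.2418 × 2.9811 = 0.0697.
τ(477 nm) = 0.0967 × (500/477)⁴ × 2.9811 = 0.0967 × 1.2073 × 2.9811 = 0.3480.
T(713)/T(477) = exp(τ_B − τ_A) = exp(0.2783) = 1.3209.

1.32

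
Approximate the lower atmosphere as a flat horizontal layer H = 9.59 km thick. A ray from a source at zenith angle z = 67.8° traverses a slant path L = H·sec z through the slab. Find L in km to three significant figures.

sec z = 1/cos 67.8° = 2.6466.
L = 9.59 × 2.6466 = 25.381 km.

25.4 km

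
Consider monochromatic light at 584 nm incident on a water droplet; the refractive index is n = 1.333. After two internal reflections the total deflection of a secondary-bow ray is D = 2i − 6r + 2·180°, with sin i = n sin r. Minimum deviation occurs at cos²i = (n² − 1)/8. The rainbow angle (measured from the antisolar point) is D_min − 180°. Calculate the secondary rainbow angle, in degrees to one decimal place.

50.9°

cos²i = (1.77689 − 1)/8 = 0.09711; i = arccos(0.31163) = 71.843°.
sin r = sin 71.843°/1.333 = 0.71283; r = 45.466°.
D_min = 2·71.843° − 6·45.466° + 360° = 230.891°.
Rainbow angle = D_min − 180° = 50.891°.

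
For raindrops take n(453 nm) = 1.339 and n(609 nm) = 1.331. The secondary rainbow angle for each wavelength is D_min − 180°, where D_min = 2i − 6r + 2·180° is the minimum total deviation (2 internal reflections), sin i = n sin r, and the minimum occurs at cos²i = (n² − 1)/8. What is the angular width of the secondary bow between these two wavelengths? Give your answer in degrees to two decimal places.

2.09°

At 453 nm (n = 1.339): cos²i = 0.09912 → i = 71.650°, r = 45.141°, D_min = 232.451°, rainbow angle = 52.451°.
At 609 nm (n = 1.331): cos²i = 0.09645 → i = 71.907°, r = 45.575°, D_min = 230.365°, rainbow angle = 50.365°.
Angular width = |52.451° − 50.365°| = 2.086°.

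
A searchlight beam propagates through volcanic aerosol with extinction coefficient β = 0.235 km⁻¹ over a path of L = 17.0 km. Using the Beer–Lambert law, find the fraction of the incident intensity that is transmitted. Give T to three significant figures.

0.0184

τ = β·L = 0.235 × 17.0 = 3.9950.
T = exp(−3.9950) = 0.0184.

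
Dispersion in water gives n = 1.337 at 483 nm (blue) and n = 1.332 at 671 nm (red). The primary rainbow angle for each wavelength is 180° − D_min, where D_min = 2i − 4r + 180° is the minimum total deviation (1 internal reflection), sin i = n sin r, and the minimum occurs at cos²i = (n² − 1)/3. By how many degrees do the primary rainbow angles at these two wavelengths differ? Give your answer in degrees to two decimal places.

At 483 nm (n = 1.337): cos²i = 0.26252 → i = 59.178°, r = 39.964°, D_min = 138.500°, rainbow angle = 41.500°.
At 671 nm (n = 1.332): cos²i = 0.25807 → i = 59.469°, r = 40.290°, D_min = 137.776°, rainbow angle = 42.224°.
Angular width = |41.500° − 42.224°| = 0.724°.

0.72°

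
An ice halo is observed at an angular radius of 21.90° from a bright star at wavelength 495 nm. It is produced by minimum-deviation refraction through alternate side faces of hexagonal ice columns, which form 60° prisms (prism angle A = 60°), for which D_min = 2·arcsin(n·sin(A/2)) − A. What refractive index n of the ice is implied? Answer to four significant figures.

1.311

Rearranging: n = sin((D_min + A)/2) / sin(A/2).
(D_min + A)/2 = (21.90° + 60°)/2 = 40.950°.
n = sin 40.950° / sin 30° = 0.6554 / 0.5000 = 1.3108.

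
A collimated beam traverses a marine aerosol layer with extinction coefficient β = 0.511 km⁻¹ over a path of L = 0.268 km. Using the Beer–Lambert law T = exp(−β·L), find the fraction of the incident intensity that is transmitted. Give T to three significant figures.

τ = β·L = 0.511 × 0.268 = 0.1369.
T = exp(−0.1369) = 0.8720.

0.872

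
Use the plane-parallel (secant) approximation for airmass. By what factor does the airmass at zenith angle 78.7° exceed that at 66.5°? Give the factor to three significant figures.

2.03

X(78.7°)/X(66.5°) = sec 78.7° / sec 66.5° = cos 66.5° / cos 78.7° = 0.3987/0.1959 = 2.0350.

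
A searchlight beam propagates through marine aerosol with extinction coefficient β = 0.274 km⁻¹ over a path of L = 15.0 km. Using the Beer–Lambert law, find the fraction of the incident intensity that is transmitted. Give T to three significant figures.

τ = β·L = 0.274 × 15.0 = 4.1100.
T = exp(−4.1100) = 0.0164.

0.0164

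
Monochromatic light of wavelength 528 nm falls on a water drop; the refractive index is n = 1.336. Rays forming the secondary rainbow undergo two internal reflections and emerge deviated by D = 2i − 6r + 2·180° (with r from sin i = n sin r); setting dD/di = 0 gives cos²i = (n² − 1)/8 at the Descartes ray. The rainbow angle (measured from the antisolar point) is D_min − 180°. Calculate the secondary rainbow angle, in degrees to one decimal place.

51.7°

cos²i = (1.78490 − 1)/8 = 0.09811; i = arccos(0.31323) = 71.746°.
sin r = sin 71.746°/1.336 = 0.71084; r = 45.303°.
D_min = 2·71.746° − 6·45.303° + 360° = 231.674°.
Rainbow angle = D_min − 180° = 51.674°.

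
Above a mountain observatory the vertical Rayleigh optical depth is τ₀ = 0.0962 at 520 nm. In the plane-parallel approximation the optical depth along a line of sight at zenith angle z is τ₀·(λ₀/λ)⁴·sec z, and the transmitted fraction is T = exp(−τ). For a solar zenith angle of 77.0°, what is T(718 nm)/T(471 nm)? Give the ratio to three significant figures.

Airmass: sec 77.0° = 4.4454.
τ(718 nm) = 0.0962 × (520/718)⁴ × 4.4454 = 0.0962 × 0.2751 × 4.4454 = 0.1177.
τ(471 nm) = 0.0962 × (520/471)⁴ × 4.4454 = 0.0962 × 1.4857 × 4.4454 = 0.6354.
T(718)/T(471) = exp(τ_B − τ_A) = exp(0.5177) = 1.6782.

1.68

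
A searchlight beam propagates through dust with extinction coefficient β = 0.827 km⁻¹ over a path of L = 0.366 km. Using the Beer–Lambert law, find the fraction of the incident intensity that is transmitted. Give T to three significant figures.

0.739

τ = β·L = 0.827 × 0.366 = 0.3027.
T = exp(−0.3027) = 0.7388.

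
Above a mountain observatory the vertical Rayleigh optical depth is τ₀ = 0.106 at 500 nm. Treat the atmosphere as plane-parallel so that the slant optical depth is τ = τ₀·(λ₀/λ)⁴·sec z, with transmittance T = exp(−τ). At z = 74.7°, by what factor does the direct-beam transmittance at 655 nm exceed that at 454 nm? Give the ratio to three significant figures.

1.58

Airmass: sec 74.7° = 3.7897.
τ(655 nm) = 0.106 × (500/655)⁴ × 3.7897 = 0.106 × 0.3396 × 3.7897 = 0.1364.
τ(454 nm) = 0.106 × (500/454)⁴ × 3.7897 = 0.106 × 1.4711 × 3.7897 = 0.5910.
T(655)/T(454) = exp(τ_B − τ_A) = exp(0.4546) = 1.5755.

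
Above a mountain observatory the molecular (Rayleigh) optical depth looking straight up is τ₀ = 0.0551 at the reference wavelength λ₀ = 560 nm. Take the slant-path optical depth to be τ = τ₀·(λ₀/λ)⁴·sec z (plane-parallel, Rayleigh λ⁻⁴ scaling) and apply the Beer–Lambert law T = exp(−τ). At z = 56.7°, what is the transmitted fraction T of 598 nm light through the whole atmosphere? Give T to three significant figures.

0.926

sec 56.7° = 1.8214.
τ = 0.0551 × (560/598)⁴ × 1.8214 = 0.0551 × 0.7690 × 1.8214 = 0.0772.
T = exp(−0.0772) = 0.9257.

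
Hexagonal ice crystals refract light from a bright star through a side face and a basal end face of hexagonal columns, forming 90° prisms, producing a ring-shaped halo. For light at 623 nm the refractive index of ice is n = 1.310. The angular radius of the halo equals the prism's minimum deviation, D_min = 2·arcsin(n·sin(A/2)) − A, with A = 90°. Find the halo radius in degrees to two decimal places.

n·sin(A/2) = 1.310 × sin 45° = 1.310 × 0.7071 = 0.9263.
D_min = 2·arcsin(0.9263) − 90° = 2 × 67.867° − 90° = 45.733°.

45.73°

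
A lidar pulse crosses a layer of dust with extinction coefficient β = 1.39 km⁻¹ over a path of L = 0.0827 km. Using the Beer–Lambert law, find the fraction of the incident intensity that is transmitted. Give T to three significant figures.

0.891

τ = β·L = 1.39 × 0.0827 = 0.1150.
T = exp(−0.1150) = 0.8914.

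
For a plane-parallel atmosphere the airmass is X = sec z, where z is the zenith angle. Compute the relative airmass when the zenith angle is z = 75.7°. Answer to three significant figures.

4.05

X = sec z = 1/cos 75.7° = 1/0.2470 = 4.0486.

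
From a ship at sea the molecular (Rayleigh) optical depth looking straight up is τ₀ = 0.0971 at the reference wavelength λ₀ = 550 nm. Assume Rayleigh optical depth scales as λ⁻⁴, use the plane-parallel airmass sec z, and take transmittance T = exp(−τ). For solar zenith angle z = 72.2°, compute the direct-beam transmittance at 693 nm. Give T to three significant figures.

sec 72.2° = 3.2712.
τ = 0.0971 × (550/693)⁴ × 3.2712 = 0.0971 × 0.3968 × 3.2712 = 0.1260.
T = exp(−0.1260) = 0.8816.

0.882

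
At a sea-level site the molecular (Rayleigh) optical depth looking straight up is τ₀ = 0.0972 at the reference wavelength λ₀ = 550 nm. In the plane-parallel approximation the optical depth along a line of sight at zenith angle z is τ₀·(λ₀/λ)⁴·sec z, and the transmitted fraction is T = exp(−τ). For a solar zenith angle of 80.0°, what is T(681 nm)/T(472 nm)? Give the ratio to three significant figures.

2.21

Airmass: sec 80.0° = 5.7588.
τ(681 nm) = 0.0972 × (550/681)⁴ × 5.7588 = 0.0972 × 0.4255 × 5.7588 = 0.2382.
τ(472 nm) = 0.0972 × (550/472)⁴ × 5.7588 = 0.0972 × 1.8437 × 5.7588 = 1.0320.
T(681)/T(472) = exp(τ_B − τ_A) = exp(0.7938) = 2.2119.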